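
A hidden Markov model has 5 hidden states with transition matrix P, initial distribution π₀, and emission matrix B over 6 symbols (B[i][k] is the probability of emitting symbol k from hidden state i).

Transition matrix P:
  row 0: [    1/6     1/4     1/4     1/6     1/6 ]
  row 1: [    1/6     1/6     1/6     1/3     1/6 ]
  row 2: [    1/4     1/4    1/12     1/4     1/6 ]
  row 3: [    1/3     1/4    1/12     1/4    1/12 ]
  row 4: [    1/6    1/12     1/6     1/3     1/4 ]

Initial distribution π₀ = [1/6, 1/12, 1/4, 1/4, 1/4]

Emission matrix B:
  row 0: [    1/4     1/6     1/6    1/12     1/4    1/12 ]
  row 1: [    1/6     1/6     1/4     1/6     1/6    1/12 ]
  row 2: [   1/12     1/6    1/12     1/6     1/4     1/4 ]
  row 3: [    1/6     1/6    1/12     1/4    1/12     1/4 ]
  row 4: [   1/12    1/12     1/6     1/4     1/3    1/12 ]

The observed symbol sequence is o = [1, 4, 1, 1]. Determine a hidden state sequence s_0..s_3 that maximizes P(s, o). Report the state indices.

path = [3, 0, 1, 3]

t=0: δ = [2.778e-02, 1.389e-02, 4.167e-02, 4.167e-02, 2.083e-02]  (obs o_0=1)
t=1: δ = [3.472e-03, 1.736e-03, 1.736e-03, 8.681e-04, 2.315e-03]  ψ = [3, 2, 0, 2, 2]  (obs o_1=4)
t=2: δ = [9.645e-05, 1.447e-04, 1.447e-04, 1.286e-04, 4.823e-05]  ψ = [0, 0, 0, 4, 0]  (obs o_2=1)
t=3: δ = [7.144e-06, 6.028e-06, 4.019e-06, 8.038e-06, 2.009e-06]  ψ = [3, 2, 0, 1, 1]  (obs o_3=1)
backtrack: best end state = 3; path = [3, 0, 1, 3]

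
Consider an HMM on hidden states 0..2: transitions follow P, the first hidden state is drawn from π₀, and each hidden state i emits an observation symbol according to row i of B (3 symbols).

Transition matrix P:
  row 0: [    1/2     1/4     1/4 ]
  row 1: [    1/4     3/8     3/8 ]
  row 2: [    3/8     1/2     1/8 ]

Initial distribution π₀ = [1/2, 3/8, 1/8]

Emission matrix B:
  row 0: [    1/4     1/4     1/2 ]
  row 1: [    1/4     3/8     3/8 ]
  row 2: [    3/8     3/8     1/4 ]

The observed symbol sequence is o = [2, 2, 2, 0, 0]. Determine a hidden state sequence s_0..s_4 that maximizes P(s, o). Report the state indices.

t=0: δ = [2.500e-01, 1.406e-01, 3.125e-02]  (obs o_0=2)
t=1: δ = [6.250e-02, 2.344e-02, 1.562e-02]  ψ = [0, 0, 0]  (obs o_1=2)
t=2: δ = [1.562e-02, 5.859e-03, 3.906e-03]  ψ = [0, 0, 0]  (obs o_2=2)
t=3: δ = [1.953e-03, 9.766e-04, 1.465e-03]  ψ = [0, 0, 0]  (obs o_3=0)
t=4: δ = [2.441e-04, 1.831e-04, 1.831e-04]  ψ = [0, 2, 0]  (obs o_4=0)
backtrack: best end state = 0; path = [0, 0, 0, 0, 0]

path = [0, 0, 0, 0, 0]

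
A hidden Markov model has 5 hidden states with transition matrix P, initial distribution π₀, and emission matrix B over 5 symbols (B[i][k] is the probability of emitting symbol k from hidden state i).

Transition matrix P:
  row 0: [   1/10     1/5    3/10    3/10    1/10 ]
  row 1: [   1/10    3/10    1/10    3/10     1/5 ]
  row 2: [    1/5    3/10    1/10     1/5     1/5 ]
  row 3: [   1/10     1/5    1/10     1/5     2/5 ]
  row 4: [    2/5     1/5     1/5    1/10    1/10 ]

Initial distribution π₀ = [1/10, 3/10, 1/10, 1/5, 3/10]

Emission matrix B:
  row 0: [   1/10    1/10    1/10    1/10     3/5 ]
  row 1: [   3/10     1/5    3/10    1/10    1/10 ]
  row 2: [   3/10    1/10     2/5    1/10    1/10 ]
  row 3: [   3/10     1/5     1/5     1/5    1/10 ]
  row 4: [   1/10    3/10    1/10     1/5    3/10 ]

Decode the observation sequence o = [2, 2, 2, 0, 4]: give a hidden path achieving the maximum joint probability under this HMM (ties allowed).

t=0: δ = [1.000e-02, 9.000e-02, 4.000e-02, 4.000e-02, 3.000e-02]  (obs o_0=2)
t=1: δ = [1.200e-03, 8.100e-03, 3.600e-03, 5.400e-03, 1.800e-03]  ψ = [4, 1, 1, 1, 1]  (obs o_1=2)
t=2: δ = [8.100e-05, 7.290e-04, 3.240e-04, 4.860e-04, 2.160e-04]  ψ = [1, 1, 1, 1, 3]  (obs o_2=2)
t=3: δ = [8.640e-06, 6.561e-05, 2.187e-05, 6.561e-05, 1.944e-05]  ψ = [4, 1, 1, 1, 3]  (obs o_3=0)
t=4: δ = [4.666e-06, 1.968e-06, 6.561e-07, 1.968e-06, 7.873e-06]  ψ = [4, 1, 1, 1, 3]  (obs o_4=4)
backtrack: best end state = 4; path = [1, 1, 1, 3, 4]

path = [1, 1, 1, 3, 4]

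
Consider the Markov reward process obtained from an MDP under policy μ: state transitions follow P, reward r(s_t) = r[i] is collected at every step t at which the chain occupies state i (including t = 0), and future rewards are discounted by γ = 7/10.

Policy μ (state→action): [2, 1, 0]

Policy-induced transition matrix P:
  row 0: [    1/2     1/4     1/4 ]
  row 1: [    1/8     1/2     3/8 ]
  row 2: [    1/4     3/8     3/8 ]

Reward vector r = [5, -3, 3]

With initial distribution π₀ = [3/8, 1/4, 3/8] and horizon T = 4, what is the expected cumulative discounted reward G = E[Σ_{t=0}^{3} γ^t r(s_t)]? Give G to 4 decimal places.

t=0: π = [0.3750, 0.2500, 0.3750], E[r] = 2.2500, γ^t·E[r] = 2.250000, running G = 2.250000
t=1: π = [0.3125, 0.3594, 0.3281], E[r] = 1.4688, γ^t·E[r] = 1.028125, running G = 3.278125
t=2: π = [0.2832, 0.3809, 0.3359], E[r] = 1.2813, γ^t·E[r] = 0.627813, running G = 3.905938
t=3: π = [0.2732, 0.3872, 0.3396], E[r] = 1.2231, γ^t·E[r] = 0.419539, running G = 4.325476

G = 4.3255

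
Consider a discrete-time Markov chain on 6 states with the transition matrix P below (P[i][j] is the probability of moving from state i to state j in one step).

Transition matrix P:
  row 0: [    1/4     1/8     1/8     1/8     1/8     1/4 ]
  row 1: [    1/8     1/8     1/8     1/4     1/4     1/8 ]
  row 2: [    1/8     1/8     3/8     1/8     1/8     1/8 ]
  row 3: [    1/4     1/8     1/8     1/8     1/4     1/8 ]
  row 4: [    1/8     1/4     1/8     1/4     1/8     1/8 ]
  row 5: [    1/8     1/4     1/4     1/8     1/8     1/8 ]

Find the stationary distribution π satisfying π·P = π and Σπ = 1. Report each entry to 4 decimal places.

Balance equations π_j = Σ_i π_i·P[i][j]:
  π_0 = 1/4·π_0 + 1/8·π_1 + 1/8·π_2 + 1/4·π_3 + 1/8·π_4 + 1/8·π_5
  π_1 = 1/8·π_0 + 1/8·π_1 + 1/8·π_2 + 1/8·π_3 + 1/4·π_4 + 1/4·π_5
  π_2 = 1/8·π_0 + 1/8·π_1 + 3/8·π_2 + 1/8·π_3 + 1/8·π_4 + 1/4·π_5
  π_3 = 1/8·π_0 + 1/4·π_1 + 1/8·π_2 + 1/8·π_3 + 1/4·π_4 + 1/8·π_5
  π_4 = 1/8·π_0 + 1/4·π_1 + 1/8·π_2 + 1/4·π_3 + 1/8·π_4 + 1/8·π_5
  normalize: π_0 + π_1 + π_2 + π_3 + π_4 + π_5 = 1
Solving the linear system gives exactly π = [513/3079, 505/3079, 588/3079, 512/3079, 512/3079, 449/3079].

π = [0.1666, 0.1640, 0.1910, 0.1663, 0.1663, 0.1458]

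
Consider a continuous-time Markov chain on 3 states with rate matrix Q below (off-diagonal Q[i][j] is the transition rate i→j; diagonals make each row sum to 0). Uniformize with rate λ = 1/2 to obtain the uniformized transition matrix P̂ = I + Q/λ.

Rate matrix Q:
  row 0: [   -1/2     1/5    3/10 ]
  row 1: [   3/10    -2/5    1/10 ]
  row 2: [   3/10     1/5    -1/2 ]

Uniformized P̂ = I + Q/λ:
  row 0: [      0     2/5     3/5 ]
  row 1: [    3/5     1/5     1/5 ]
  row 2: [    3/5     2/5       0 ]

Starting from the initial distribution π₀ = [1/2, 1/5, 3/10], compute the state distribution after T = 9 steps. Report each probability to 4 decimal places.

π = [0.3737, 0.3333, 0.2929]

t=0: π = [0.5000, 0.2000, 0.3000]
t=1: π = [0.3000, 0.3600, 0.3400]
t=2: π = [0.4200, 0.3280, 0.2520]
t=3: π = [0.3480, 0.3344, 0.3176]
t=4: π = [0.3912, 0.3331, 0.2757]
t=5: π = [0.3653, 0.3334, 0.3013]
t=6: π = [0.3808, 0.3333, 0.2858]
t=7: π = [0.3715, 0.3333, 0.2952]
t=8: π = [0.3771, 0.3333, 0.2896]
t=9: π = [0.3737, 0.3333, 0.2929]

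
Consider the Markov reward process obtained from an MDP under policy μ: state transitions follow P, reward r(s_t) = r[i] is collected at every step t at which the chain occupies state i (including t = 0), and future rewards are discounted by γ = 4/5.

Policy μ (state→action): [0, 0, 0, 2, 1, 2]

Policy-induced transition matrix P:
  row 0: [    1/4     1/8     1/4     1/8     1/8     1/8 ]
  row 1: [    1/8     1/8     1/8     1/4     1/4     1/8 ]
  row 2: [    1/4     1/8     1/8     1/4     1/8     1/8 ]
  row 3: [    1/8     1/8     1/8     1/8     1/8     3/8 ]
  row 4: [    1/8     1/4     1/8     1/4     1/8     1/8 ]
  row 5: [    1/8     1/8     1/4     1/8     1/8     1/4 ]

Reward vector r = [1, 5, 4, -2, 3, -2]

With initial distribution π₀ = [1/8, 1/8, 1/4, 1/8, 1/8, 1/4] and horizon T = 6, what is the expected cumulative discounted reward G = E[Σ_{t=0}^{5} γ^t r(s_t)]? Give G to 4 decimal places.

G = 4.6987

t=0: π = [0.1250, 0.1250, 0.2500, 0.1250, 0.1250, 0.2500], E[r] = 1.3750, γ^t·E[r] = 1.375000, running G = 1.375000
t=1: π = [0.1719, 0.1406, 0.1719, 0.1875, 0.1406, 0.1875], E[r] = 1.2344, γ^t·E[r] = 0.987500, running G = 2.362500
t=2: π = [0.1680, 0.1426, 0.1699, 0.1816, 0.1426, 0.1953], E[r] = 1.2344, γ^t·E[r] = 0.790000, running G = 3.152500
t=3: π = [0.1672, 0.1428, 0.1704, 0.1819, 0.1428, 0.1948], E[r] = 1.2380, γ^t·E[r] = 0.633875, running G = 3.786375
t=4: π = [0.1672, 0.1429, 0.1703, 0.1820, 0.1429, 0.1948], E[r] = 1.2374, γ^t·E[r] = 0.506838, running G = 4.293213
t=5: π = [0.1672, 0.1429, 0.1703, 0.1820, 0.1429, 0.1949], E[r] = 1.2374, γ^t·E[r] = 0.405455, running G = 4.698668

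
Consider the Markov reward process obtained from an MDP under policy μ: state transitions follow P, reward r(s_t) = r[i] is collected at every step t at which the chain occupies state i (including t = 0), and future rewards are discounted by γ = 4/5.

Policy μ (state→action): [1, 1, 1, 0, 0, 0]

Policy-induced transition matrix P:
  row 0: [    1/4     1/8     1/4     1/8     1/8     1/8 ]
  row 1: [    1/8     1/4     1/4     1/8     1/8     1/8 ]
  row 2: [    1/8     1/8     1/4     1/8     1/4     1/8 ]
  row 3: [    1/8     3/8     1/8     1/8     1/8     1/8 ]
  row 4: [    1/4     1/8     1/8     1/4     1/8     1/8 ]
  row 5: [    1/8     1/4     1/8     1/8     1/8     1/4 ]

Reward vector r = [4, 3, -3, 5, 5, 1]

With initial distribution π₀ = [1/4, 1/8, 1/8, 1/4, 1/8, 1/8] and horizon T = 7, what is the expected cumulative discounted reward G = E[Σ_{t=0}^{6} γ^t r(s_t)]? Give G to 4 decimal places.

G = 9.7830

t=0: π = [0.2500, 0.1250, 0.1250, 0.2500, 0.1250, 0.1250], E[r] = 3.0000, γ^t·E[r] = 3.000000, running G = 3.000000
t=1: π = [0.1719, 0.2188, 0.1875, 0.1406, 0.1406, 0.1406], E[r] = 2.3281, γ^t·E[r] = 1.862500, running G = 4.862500
t=2: π = [0.1641, 0.2051, 0.1973, 0.1426, 0.1484, 0.1426], E[r] = 2.2773, γ^t·E[r] = 1.457500, running G = 6.320000
t=3: π = [0.1641, 0.2041, 0.1958, 0.1436, 0.1497, 0.1428], E[r] = 2.2900, γ^t·E[r] = 1.172500, running G = 7.492500
t=4: π = [0.1642, 0.2043, 0.1955, 0.1437, 0.1495, 0.1429], E[r] = 2.2919, γ^t·E[r] = 0.938763, running G = 8.431263
t=5: π = [0.1642, 0.2043, 0.1955, 0.1437, 0.1494, 0.1429], E[r] = 2.2918, γ^t·E[r] = 0.750966, running G = 9.182229
t=6: π = [0.1642, 0.2043, 0.1955, 0.1437, 0.1494, 0.1429], E[r] = 2.2917, γ^t·E[r] = 0.600758, running G = 9.782986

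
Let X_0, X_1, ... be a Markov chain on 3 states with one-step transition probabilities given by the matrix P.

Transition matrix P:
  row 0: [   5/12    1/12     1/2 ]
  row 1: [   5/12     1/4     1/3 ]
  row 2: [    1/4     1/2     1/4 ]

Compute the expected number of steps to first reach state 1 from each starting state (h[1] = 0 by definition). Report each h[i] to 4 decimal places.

First-step conditioning: h[1] = 0; for i ≠ 1, h[i] = 1 + Σ_k P[i][k]·h[k].
  h[0] = 1 + 5/12·h[0] + 1/2·h[2]
  h[2] = 1 + 1/4·h[0] + 1/4·h[2]
Solving the 2×2 linear system over states ≠ 1 gives exactly h = [4, 0, 8/3] (h[1] = 0 is the target).

h = [4.0000, 0.0000, 2.6667]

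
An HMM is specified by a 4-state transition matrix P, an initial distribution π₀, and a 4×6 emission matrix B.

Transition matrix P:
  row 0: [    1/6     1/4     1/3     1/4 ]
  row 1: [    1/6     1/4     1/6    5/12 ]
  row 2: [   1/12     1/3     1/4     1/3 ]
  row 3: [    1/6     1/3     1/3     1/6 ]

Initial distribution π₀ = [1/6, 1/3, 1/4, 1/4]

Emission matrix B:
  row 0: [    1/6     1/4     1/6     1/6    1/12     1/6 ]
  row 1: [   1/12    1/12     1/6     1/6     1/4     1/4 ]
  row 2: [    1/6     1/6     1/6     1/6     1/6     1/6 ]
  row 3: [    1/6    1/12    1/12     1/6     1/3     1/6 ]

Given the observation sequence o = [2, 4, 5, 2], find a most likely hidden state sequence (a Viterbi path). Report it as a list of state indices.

t=0: δ = [2.778e-02, 5.556e-02, 4.167e-02, 2.083e-02]  (obs o_0=2)
t=1: δ = [7.716e-04, 3.472e-03, 1.736e-03, 7.716e-03]  ψ = [1, 1, 2, 1]  (obs o_1=4)
t=2: δ = [2.143e-04, 6.430e-04, 4.287e-04, 2.411e-04]  ψ = [3, 3, 3, 1]  (obs o_2=5)
t=3: δ = [1.786e-05, 2.679e-05, 1.786e-05, 2.233e-05]  ψ = [1, 1, 1, 1]  (obs o_3=2)
backtrack: best end state = 1; path = [1, 3, 1, 1]

path = [1, 3, 1, 1]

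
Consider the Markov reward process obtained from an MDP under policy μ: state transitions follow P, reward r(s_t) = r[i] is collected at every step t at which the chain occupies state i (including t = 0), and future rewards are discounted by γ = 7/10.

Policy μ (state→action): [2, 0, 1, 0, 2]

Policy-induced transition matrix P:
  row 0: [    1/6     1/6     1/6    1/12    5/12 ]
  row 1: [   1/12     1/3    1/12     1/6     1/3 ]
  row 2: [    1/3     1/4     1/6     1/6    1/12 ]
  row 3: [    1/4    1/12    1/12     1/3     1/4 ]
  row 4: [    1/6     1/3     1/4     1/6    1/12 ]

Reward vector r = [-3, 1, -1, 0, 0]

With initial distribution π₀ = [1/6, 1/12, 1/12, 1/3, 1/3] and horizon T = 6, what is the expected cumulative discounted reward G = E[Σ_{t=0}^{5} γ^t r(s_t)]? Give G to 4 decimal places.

G = -1.4779

t=0: π = [0.1667, 0.0833, 0.0833, 0.3333, 0.3333], E[r] = -0.5000, γ^t·E[r] = -0.500000, running G = -0.500000
t=1: π = [0.2014, 0.2153, 0.1597, 0.2083, 0.2153], E[r] = -0.5486, γ^t·E[r] = -0.384028, running G = -0.884028
t=2: π = [0.1927, 0.2344, 0.1493, 0.1846, 0.2390], E[r] = -0.4931, γ^t·E[r] = -0.241597, running G = -1.125625
t=3: π = [0.1874, 0.2426, 0.1517, 0.1814, 0.2369], E[r] = -0.4713, γ^t·E[r] = -0.161641, running G = -1.287266
t=4: π = [0.1868, 0.2441, 0.1511, 0.1813, 0.2367], E[r] = -0.4675, γ^t·E[r] = -0.112243, running G = -1.399509
t=5: π = [0.1866, 0.2443, 0.1509, 0.1813, 0.2369], E[r] = -0.4665, γ^t·E[r] = -0.078402, running G = -1.477912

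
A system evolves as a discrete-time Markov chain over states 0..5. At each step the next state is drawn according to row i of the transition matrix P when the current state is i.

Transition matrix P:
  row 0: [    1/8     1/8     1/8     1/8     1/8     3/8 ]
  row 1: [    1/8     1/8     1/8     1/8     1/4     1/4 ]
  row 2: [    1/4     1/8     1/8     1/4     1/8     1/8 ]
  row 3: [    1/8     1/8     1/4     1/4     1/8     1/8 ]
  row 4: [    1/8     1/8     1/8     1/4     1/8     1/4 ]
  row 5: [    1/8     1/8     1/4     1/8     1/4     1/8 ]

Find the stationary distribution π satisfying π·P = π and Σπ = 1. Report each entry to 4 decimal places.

Balance equations π_j = Σ_i π_i·P[i][j]:
  π_0 = 1/8·π_0 + 1/8·π_1 + 1/4·π_2 + 1/8·π_3 + 1/8·π_4 + 1/8·π_5
  π_1 = 1/8·π_0 + 1/8·π_1 + 1/8·π_2 + 1/8·π_3 + 1/8·π_4 + 1/8·π_5
  π_2 = 1/8·π_0 + 1/8·π_1 + 1/8·π_2 + 1/4·π_3 + 1/8·π_4 + 1/4·π_5
  π_3 = 1/8·π_0 + 1/8·π_1 + 1/4·π_2 + 1/4·π_3 + 1/4·π_4 + 1/8·π_5
  π_4 = 1/8·π_0 + 1/4·π_1 + 1/8·π_2 + 1/8·π_3 + 1/8·π_4 + 1/4·π_5
  normalize: π_0 + π_1 + π_2 + π_3 + π_4 + π_5 = 1
Solving the linear system gives exactly π = [675/4601, 1/8, 799/4601, 7041/36808, 6087/36808, 7287/36808].

π = [0.1467, 0.1250, 0.1737, 0.1913, 0.1654, 0.1980]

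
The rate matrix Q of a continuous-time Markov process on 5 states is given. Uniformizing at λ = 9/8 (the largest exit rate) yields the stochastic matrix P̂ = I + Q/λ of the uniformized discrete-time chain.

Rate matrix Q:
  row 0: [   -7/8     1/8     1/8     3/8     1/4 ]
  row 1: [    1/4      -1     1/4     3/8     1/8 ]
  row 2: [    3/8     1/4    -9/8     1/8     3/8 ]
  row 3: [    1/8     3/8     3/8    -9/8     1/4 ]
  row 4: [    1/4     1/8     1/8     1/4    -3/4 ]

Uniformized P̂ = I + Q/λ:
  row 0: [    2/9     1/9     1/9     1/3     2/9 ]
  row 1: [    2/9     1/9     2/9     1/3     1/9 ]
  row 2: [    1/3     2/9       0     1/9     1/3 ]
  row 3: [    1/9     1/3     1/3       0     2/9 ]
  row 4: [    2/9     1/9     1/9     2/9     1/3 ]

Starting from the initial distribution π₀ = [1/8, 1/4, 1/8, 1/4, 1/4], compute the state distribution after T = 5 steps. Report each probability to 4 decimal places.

t=0: π = [0.1250, 0.2500, 0.1250, 0.2500, 0.2500]
t=1: π = [0.2083, 0.1806, 0.1806, 0.1944, 0.2361]
t=2: π = [0.2207, 0.1744, 0.1543, 0.2022, 0.2485]
t=3: π = [0.2169, 0.1732, 0.1583, 0.2040, 0.2476]
t=4: π = [0.2171, 0.1740, 0.1581, 0.2026, 0.2481]
t=5: π = [0.2173, 0.1737, 0.1579, 0.2031, 0.2480]

π = [0.2173, 0.1737, 0.1579, 0.2031, 0.2480]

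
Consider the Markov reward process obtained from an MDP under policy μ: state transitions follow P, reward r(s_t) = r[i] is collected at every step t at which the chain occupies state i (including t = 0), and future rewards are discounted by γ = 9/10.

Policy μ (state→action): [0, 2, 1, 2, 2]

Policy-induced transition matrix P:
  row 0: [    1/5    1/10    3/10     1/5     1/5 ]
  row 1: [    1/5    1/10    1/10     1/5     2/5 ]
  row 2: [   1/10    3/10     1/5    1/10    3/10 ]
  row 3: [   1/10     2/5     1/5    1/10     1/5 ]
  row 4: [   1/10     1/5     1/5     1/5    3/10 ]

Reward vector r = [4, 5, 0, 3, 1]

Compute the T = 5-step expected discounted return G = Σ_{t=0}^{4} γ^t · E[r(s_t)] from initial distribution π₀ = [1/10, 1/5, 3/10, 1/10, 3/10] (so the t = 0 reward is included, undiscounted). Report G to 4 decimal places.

G = 9.4487

t=0: π = [0.1000, 0.2000, 0.3000, 0.1000, 0.3000], E[r] = 2.0000, γ^t·E[r] = 2.000000, running G = 2.000000
t=1: π = [0.1300, 0.2200, 0.1900, 0.1600, 0.3000], E[r] = 2.4000, γ^t·E[r] = 2.160000, running G = 4.160000
t=2: π = [0.1350, 0.2160, 0.1910, 0.1650, 0.2930], E[r] = 2.4080, γ^t·E[r] = 1.950480, running G = 6.110480
t=3: π = [0.1351, 0.2170, 0.1919, 0.1644, 0.2916], E[r] = 2.4102, γ^t·E[r] = 1.757036, running G = 7.867516
t=4: π = [0.1352, 0.2169, 0.1918, 0.1644, 0.2918], E[r] = 2.4100, γ^t·E[r] = 1.581201, running G = 9.448717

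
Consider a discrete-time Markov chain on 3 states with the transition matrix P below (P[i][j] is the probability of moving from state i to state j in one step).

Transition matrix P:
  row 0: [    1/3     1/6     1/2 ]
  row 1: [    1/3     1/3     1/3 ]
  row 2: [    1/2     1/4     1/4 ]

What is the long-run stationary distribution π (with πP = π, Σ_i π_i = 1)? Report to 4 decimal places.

Balance equations π_j = Σ_i π_i·P[i][j]:
  π_0 = 1/3·π_0 + 1/3·π_1 + 1/2·π_2
  π_1 = 1/6·π_0 + 1/3·π_1 + 1/4·π_2
  normalize: π_0 + π_1 + π_2 = 1
Solving the linear system gives exactly π = [15/38, 9/38, 7/19].

π = [0.3947, 0.2368, 0.3684]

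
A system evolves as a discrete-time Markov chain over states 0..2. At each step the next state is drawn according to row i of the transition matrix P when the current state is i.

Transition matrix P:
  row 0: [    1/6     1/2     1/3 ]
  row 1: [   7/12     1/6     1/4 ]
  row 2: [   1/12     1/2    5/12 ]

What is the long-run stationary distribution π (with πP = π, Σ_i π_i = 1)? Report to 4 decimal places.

π = [0.2955, 0.3750, 0.3295]

Balance equations π_j = Σ_i π_i·P[i][j]:
  π_0 = 1/6·π_0 + 7/12·π_1 + 1/12·π_2
  π_1 = 1/2·π_0 + 1/6·π_1 + 1/2·π_2
  normalize: π_0 + π_1 + π_2 = 1
Solving the linear system gives exactly π = [13/44, 3/8, 29/88].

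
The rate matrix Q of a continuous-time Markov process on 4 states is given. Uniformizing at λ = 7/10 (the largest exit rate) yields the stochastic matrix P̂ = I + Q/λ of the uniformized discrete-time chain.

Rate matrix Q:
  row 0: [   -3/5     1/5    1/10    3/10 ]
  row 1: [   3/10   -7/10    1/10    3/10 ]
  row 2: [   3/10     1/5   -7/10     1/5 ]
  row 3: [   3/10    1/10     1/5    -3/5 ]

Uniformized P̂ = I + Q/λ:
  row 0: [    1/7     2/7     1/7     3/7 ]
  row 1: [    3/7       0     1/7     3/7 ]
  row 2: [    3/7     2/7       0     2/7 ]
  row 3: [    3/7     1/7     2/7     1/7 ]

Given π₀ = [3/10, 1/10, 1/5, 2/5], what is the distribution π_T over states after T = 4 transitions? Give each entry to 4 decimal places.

π = [0.3331, 0.1878, 0.1639, 0.3152]

t=0: π = [0.3000, 0.1000, 0.2000, 0.4000]
t=1: π = [0.3429, 0.2000, 0.1714, 0.2857]
t=2: π = [0.3306, 0.1878, 0.1592, 0.3224]
t=3: π = [0.3341, 0.1860, 0.1662, 0.3137]
t=4: π = [0.3331, 0.1878, 0.1639, 0.3152]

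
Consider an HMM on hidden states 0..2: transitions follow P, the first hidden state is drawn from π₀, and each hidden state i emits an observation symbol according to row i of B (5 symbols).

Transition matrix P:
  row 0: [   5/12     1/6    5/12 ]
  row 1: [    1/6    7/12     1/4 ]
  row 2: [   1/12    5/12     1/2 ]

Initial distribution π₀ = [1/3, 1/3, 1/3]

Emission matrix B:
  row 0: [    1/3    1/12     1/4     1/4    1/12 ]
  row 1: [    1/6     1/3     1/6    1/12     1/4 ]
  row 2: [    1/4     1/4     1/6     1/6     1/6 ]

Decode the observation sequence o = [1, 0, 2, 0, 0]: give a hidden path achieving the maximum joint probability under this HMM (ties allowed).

t=0: δ = [2.778e-02, 1.111e-01, 8.333e-02]  (obs o_0=1)
t=1: δ = [6.173e-03, 1.080e-02, 1.042e-02]  ψ = [1, 1, 2]  (obs o_1=0)
t=2: δ = [6.430e-04, 1.050e-03, 8.681e-04]  ψ = [0, 1, 2]  (obs o_2=2)
t=3: δ = [8.931e-05, 1.021e-04, 1.085e-04]  ψ = [0, 1, 2]  (obs o_3=0)
t=4: δ = [1.240e-05, 9.927e-06, 1.356e-05]  ψ = [0, 1, 2]  (obs o_4=0)
backtrack: best end state = 2; path = [2, 2, 2, 2, 2]

path = [2, 2, 2, 2, 2]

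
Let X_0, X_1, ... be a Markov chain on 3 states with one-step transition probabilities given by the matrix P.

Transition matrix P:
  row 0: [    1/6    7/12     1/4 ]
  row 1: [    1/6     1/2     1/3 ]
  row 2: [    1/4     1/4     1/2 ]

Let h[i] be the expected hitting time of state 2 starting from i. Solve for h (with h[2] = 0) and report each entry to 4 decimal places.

h = [3.3913, 3.1304, 0.0000]

First-step conditioning: h[2] = 0; for i ≠ 2, h[i] = 1 + Σ_k P[i][k]·h[k].
  h[0] = 1 + 1/6·h[0] + 7/12·h[1]
  h[1] = 1 + 1/6·h[0] + 1/2·h[1]
Solving the 2×2 linear system over states ≠ 2 gives exactly h = [78/23, 72/23, 0] (h[2] = 0 is the target).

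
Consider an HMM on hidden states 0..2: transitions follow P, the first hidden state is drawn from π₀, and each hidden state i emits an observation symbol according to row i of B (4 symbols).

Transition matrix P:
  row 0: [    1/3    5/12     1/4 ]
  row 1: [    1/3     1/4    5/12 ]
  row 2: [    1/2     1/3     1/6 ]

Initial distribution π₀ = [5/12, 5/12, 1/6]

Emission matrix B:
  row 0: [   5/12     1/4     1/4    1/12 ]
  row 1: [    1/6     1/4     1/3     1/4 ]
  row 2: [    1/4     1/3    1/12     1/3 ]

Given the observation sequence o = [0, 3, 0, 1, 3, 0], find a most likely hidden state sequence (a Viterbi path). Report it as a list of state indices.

path = [0, 2, 0, 1, 2, 0]

t=0: δ = [1.736e-01, 6.944e-02, 4.167e-02]  (obs o_0=0)
t=1: δ = [4.823e-03, 1.808e-02, 1.447e-02]  ψ = [0, 0, 0]  (obs o_1=3)
t=2: δ = [3.014e-03, 8.038e-04, 1.884e-03]  ψ = [2, 2, 1]  (obs o_2=0)
t=3: δ = [2.512e-04, 3.140e-04, 2.512e-04]  ψ = [0, 0, 0]  (obs o_3=1)
t=4: δ = [1.047e-05, 2.616e-05, 4.361e-05]  ψ = [2, 0, 1]  (obs o_4=3)
t=5: δ = [9.085e-06, 2.423e-06, 2.725e-06]  ψ = [2, 2, 1]  (obs o_5=0)
backtrack: best end state = 0; path = [0, 2, 0, 1, 2, 0]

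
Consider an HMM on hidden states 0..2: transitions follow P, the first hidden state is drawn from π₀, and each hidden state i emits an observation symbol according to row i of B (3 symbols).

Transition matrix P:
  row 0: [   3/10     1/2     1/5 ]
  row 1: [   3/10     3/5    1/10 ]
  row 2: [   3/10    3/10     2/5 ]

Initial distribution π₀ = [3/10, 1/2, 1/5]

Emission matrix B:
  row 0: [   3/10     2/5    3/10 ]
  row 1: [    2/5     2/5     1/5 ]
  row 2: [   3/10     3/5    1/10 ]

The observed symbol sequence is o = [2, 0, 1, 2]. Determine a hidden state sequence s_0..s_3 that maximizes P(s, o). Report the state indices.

path = [1, 1, 1, 1]

t=0: δ = [9.000e-02, 1.000e-01, 2.000e-02]  (obs o_0=2)
t=1: δ = [9.000e-03, 2.400e-02, 5.400e-03]  ψ = [1, 1, 0]  (obs o_1=0)
t=2: δ = [2.880e-03, 5.760e-03, 1.440e-03]  ψ = [1, 1, 1]  (obs o_2=1)
t=3: δ = [5.184e-04, 6.912e-04, 5.760e-05]  ψ = [1, 1, 0]  (obs o_3=2)
backtrack: best end state = 1; path = [1, 1, 1, 1]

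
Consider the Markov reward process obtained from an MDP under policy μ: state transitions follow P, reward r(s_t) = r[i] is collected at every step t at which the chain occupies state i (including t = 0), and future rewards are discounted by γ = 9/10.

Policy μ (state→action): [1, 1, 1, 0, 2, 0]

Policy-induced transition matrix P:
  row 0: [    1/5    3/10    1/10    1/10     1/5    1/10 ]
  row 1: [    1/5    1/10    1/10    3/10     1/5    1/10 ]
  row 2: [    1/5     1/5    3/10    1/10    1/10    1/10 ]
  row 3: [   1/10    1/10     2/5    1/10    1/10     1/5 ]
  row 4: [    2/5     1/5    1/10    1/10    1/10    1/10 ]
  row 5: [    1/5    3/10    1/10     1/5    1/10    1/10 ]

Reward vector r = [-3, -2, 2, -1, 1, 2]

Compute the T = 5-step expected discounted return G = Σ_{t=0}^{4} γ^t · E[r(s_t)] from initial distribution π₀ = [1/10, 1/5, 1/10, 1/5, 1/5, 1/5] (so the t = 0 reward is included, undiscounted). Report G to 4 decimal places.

G = -1.5023

t=0: π = [0.1000, 0.2000, 0.1000, 0.2000, 0.2000, 0.2000], E[r] = -0.1000, γ^t·E[r] = -0.100000, running G = -0.100000
t=1: π = [0.2200, 0.1900, 0.1800, 0.1600, 0.1300, 0.1200], E[r] = -0.4700, γ^t·E[r] = -0.423000, running G = -0.523000
t=2: π = [0.2100, 0.1990, 0.1840, 0.1500, 0.1410, 0.1160], E[r] = -0.4370, γ^t·E[r] = -0.353970, running G = -0.876970
t=3: π = [0.2132, 0.1977, 0.1818, 0.1514, 0.1409, 0.1150], E[r] = -0.4519, γ^t·E[r] = -0.329435, running G = -1.206405
t=4: π = [0.2130, 0.1979, 0.1818, 0.1510, 0.1411, 0.1151], E[r] = -0.4511, γ^t·E[r] = -0.295934, running G = -1.502339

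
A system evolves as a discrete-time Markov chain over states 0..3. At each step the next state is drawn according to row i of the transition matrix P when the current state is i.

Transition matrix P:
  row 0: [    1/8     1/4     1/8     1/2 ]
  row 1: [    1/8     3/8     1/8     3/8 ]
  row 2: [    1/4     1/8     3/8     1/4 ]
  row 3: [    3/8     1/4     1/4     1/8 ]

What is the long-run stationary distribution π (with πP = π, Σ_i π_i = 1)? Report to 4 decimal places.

Balance equations π_j = Σ_i π_i·P[i][j]:
  π_0 = 1/8·π_0 + 1/8·π_1 + 1/4·π_2 + 3/8·π_3
  π_1 = 1/4·π_0 + 3/8·π_1 + 1/8·π_2 + 1/4·π_3
  π_2 = 1/8·π_0 + 1/8·π_1 + 3/8·π_2 + 1/4·π_3
  normalize: π_0 + π_1 + π_2 + π_3 = 1
Solving the linear system gives exactly π = [108/475, 121/475, 103/475, 143/475].

π = [0.2274, 0.2547, 0.2168, 0.3011]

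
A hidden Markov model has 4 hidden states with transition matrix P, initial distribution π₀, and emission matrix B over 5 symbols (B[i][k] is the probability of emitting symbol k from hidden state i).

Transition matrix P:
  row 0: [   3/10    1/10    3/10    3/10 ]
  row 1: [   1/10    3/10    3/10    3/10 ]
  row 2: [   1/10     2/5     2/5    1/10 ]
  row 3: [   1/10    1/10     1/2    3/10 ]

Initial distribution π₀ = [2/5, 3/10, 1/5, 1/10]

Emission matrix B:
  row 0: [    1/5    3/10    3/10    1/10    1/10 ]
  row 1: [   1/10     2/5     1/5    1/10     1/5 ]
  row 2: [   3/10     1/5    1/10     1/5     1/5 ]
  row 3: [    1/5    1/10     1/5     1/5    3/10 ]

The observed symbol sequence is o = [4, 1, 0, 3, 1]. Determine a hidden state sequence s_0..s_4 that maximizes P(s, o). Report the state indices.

path = [1, 1, 2, 2, 1]

t=0: δ = [4.000e-02, 6.000e-02, 4.000e-02, 3.000e-02]  (obs o_0=4)
t=1: δ = [3.600e-03, 7.200e-03, 3.600e-03, 1.800e-03]  ψ = [0, 1, 1, 1]  (obs o_1=1)
t=2: δ = [2.160e-04, 2.160e-04, 6.480e-04, 4.320e-04]  ψ = [0, 1, 1, 1]  (obs o_2=0)
t=3: δ = [6.480e-06, 2.592e-05, 5.184e-05, 2.592e-05]  ψ = [0, 2, 2, 3]  (obs o_3=3)
t=4: δ = [1.555e-06, 8.294e-06, 4.147e-06, 7.776e-07]  ψ = [2, 2, 2, 1]  (obs o_4=1)
backtrack: best end state = 1; path = [1, 1, 2, 2, 1]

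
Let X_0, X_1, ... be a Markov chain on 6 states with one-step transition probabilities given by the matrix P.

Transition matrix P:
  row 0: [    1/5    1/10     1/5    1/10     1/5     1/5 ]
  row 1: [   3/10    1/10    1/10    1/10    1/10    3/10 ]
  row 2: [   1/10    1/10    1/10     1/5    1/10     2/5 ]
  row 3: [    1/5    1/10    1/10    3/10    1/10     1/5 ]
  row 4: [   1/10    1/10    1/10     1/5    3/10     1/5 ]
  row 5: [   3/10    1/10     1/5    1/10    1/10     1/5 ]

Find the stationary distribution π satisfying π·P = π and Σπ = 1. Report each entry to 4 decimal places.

Balance equations π_j = Σ_i π_i·P[i][j]:
  π_0 = 1/5·π_0 + 3/10·π_1 + 1/10·π_2 + 1/5·π_3 + 1/10·π_4 + 3/10·π_5
  π_1 = 1/10·π_0 + 1/10·π_1 + 1/10·π_2 + 1/10·π_3 + 1/10·π_4 + 1/10·π_5
  π_2 = 1/5·π_0 + 1/10·π_1 + 1/10·π_2 + 1/10·π_3 + 1/10·π_4 + 1/5·π_5
  π_3 = 1/10·π_0 + 1/10·π_1 + 1/5·π_2 + 3/10·π_3 + 1/5·π_4 + 1/10·π_5
  π_4 = 1/5·π_0 + 1/10·π_1 + 1/10·π_2 + 1/10·π_3 + 3/10·π_4 + 1/10·π_5
  normalize: π_0 + π_1 + π_2 + π_3 + π_4 + π_5 = 1
Solving the linear system gives exactly π = [4089/20005, 1/10, 11549/80020, 3238/20005, 12047/80020, 9557/40010].

π = [0.2044, 0.1000, 0.1443, 0.1619, 0.1505, 0.2389]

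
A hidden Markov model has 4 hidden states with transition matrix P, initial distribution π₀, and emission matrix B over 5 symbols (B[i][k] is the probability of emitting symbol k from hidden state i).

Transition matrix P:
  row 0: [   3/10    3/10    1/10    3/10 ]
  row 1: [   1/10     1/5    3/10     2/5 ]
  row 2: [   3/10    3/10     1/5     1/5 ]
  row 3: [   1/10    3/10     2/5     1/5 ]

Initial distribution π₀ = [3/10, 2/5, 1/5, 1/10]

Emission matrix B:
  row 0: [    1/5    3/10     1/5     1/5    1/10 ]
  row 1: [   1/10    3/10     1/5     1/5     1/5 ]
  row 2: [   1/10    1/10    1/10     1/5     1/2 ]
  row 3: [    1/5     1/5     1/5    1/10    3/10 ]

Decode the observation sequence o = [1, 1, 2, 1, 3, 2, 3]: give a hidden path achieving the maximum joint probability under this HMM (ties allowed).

t=0: δ = [9.000e-02, 1.200e-01, 2.000e-02, 2.000e-02]  (obs o_0=1)
t=1: δ = [8.100e-03, 8.100e-03, 3.600e-03, 9.600e-03]  ψ = [0, 0, 1, 1]  (obs o_1=1)
t=2: δ = [4.860e-04, 5.760e-04, 3.840e-04, 6.480e-04]  ψ = [0, 3, 3, 1]  (obs o_2=2)
t=3: δ = [4.374e-05, 5.832e-05, 2.592e-05, 4.608e-05]  ψ = [0, 3, 3, 1]  (obs o_3=1)
t=4: δ = [2.624e-06, 2.765e-06, 3.686e-06, 2.333e-06]  ψ = [0, 3, 3, 1]  (obs o_4=3)
t=5: δ = [2.212e-07, 2.212e-07, 9.331e-08, 2.212e-07]  ψ = [2, 2, 3, 1]  (obs o_5=2)
t=6: δ = [1.327e-08, 1.327e-08, 1.769e-08, 8.847e-09]  ψ = [0, 0, 3, 1]  (obs o_6=3)
backtrack: best end state = 2; path = [1, 3, 1, 3, 1, 3, 2]

path = [1, 3, 1, 3, 1, 3, 2]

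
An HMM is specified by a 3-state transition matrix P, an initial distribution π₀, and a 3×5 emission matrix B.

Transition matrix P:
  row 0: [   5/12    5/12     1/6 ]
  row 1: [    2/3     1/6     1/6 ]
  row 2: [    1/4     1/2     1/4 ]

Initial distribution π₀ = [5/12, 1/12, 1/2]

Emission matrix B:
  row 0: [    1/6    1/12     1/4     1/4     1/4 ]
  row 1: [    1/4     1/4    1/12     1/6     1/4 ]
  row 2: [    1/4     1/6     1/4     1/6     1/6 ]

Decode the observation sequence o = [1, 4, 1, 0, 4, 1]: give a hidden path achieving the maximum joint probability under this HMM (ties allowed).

t=0: δ = [3.472e-02, 2.083e-02, 8.333e-02]  (obs o_0=1)
t=1: δ = [5.208e-03, 1.042e-02, 3.472e-03]  ψ = [2, 2, 2]  (obs o_1=4)
t=2: δ = [5.787e-04, 5.425e-04, 2.894e-04]  ψ = [1, 0, 1]  (obs o_2=1)
t=3: δ = [6.028e-05, 6.028e-05, 2.411e-05]  ψ = [1, 0, 0]  (obs o_3=0)
t=4: δ = [1.005e-05, 6.279e-06, 1.674e-06]  ψ = [1, 0, 0]  (obs o_4=4)
t=5: δ = [3.489e-07, 1.047e-06, 2.791e-07]  ψ = [0, 0, 0]  (obs o_5=1)
backtrack: best end state = 1; path = [2, 1, 0, 1, 0, 1]

path = [2, 1, 0, 1, 0, 1]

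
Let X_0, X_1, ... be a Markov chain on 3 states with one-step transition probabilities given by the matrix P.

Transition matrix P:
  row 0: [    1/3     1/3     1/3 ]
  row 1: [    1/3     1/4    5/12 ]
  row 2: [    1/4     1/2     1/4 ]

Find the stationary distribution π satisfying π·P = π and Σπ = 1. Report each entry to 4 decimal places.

Balance equations π_j = Σ_i π_i·P[i][j]:
  π_0 = 1/3·π_0 + 1/3·π_1 + 1/4·π_2
  π_1 = 1/3·π_0 + 1/4·π_1 + 1/2·π_2
  normalize: π_0 + π_1 + π_2 = 1
Solving the linear system gives exactly π = [51/167, 60/167, 56/167].

π = [0.3054, 0.3593, 0.3353]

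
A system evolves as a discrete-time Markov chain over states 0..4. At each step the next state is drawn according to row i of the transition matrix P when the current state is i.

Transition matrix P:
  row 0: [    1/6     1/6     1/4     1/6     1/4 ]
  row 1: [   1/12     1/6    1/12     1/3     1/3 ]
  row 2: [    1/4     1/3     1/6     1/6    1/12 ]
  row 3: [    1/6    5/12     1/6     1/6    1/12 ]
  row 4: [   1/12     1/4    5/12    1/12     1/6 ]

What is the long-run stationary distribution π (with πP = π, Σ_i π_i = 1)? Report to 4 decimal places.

π = [0.1458, 0.2653, 0.2041, 0.1951, 0.1898]

Balance equations π_j = Σ_i π_i·P[i][j]:
  π_0 = 1/6·π_0 + 1/12·π_1 + 1/4·π_2 + 1/6·π_3 + 1/12·π_4
  π_1 = 1/6·π_0 + 1/6·π_1 + 1/3·π_2 + 5/12·π_3 + 1/4·π_4
  π_2 = 1/4·π_0 + 1/12·π_1 + 1/6·π_2 + 1/6·π_3 + 5/12·π_4
  π_3 = 1/6·π_0 + 1/3·π_1 + 1/6·π_2 + 1/6·π_3 + 1/12·π_4
  normalize: π_0 + π_1 + π_2 + π_3 + π_4 = 1
Solving the linear system gives exactly π = [703/4823, 6397/24115, 4923/24115, 672/3445, 352/1855].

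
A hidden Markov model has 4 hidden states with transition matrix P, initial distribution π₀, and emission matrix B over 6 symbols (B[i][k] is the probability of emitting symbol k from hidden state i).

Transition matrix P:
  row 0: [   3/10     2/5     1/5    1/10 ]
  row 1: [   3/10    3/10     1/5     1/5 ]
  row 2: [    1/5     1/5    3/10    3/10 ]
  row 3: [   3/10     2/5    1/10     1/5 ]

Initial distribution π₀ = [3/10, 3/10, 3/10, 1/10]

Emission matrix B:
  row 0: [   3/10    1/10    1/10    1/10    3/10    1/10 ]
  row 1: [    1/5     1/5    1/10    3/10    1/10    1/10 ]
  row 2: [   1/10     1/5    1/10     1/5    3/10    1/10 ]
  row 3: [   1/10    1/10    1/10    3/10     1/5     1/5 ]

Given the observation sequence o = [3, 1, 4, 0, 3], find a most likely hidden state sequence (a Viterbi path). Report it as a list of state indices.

t=0: δ = [3.000e-02, 9.000e-02, 6.000e-02, 3.000e-02]  (obs o_0=3)
t=1: δ = [2.700e-03, 5.400e-03, 3.600e-03, 1.800e-03]  ψ = [1, 1, 1, 1]  (obs o_1=1)
t=2: δ = [4.860e-04, 1.620e-04, 3.240e-04, 2.160e-04]  ψ = [1, 1, 1, 1]  (obs o_2=4)
t=3: δ = [4.374e-05, 3.888e-05, 9.720e-06, 9.720e-06]  ψ = [0, 0, 0, 2]  (obs o_3=0)
t=4: δ = [1.312e-06, 5.249e-06, 1.750e-06, 2.333e-06]  ψ = [0, 0, 0, 1]  (obs o_4=3)
backtrack: best end state = 1; path = [1, 1, 0, 0, 1]

path = [1, 1, 0, 0, 1]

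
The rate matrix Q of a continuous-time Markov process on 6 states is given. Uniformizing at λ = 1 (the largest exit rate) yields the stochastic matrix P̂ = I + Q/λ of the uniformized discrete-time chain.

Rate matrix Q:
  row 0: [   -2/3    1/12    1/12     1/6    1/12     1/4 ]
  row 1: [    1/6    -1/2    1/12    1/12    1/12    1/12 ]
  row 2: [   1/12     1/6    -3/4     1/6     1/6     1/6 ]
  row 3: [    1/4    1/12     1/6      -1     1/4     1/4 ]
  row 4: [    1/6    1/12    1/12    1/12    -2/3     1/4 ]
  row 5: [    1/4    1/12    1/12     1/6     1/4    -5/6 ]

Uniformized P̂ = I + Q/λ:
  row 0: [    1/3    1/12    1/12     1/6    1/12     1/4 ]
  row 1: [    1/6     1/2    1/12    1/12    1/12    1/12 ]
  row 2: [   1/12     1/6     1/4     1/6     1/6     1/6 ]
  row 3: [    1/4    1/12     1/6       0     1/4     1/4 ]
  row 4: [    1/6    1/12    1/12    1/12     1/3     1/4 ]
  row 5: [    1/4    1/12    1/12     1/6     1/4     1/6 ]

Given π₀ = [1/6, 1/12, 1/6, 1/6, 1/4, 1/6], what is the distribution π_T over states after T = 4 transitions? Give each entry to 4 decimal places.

π = [0.2204, 0.1572, 0.1118, 0.1178, 0.1945, 0.1983]

t=0: π = [0.1667, 0.0833, 0.1667, 0.1667, 0.2500, 0.1667]
t=1: π = [0.2083, 0.1319, 0.1250, 0.1111, 0.2153, 0.2083]
t=2: π = [0.2176, 0.1487, 0.1134, 0.1192, 0.2008, 0.2002]
t=3: π = [0.2201, 0.1548, 0.1122, 0.1177, 0.1962, 0.1991]
t=4: π = [0.2204, 0.1572, 0.1118, 0.1178, 0.1945, 0.1983]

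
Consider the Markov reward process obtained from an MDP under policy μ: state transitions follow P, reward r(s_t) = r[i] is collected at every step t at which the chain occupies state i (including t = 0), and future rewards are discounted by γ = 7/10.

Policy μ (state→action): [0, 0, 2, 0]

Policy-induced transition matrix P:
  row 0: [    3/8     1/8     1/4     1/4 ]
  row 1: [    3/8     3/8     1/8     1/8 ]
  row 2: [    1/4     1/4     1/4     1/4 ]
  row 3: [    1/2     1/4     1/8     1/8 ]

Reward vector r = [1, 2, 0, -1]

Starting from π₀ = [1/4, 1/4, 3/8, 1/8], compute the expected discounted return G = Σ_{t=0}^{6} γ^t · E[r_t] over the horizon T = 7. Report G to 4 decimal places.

t=0: π = [0.2500, 0.2500, 0.3750, 0.1250], E[r] = 0.6250, γ^t·E[r] = 0.625000, running G = 0.625000
t=1: π = [0.3438, 0.2500, 0.2031, 0.2031], E[r] = 0.6406, γ^t·E[r] = 0.448438, running G = 1.073438
t=2: π = [0.3750, 0.2383, 0.1934, 0.1934], E[r] = 0.6582, γ^t·E[r] = 0.322520, running G = 1.395957
t=3: π = [0.3750, 0.2329, 0.1960, 0.1960], E[r] = 0.6448, γ^t·E[r] = 0.221158, running G = 1.617115
t=4: π = [0.3750, 0.2322, 0.1964, 0.1964], E[r] = 0.6431, γ^t·E[r] = 0.154408, running G = 1.771523
t=5: π = [0.3750, 0.2322, 0.1964, 0.1964], E[r] = 0.6429, γ^t·E[r] = 0.108050, running G = 1.879573
t=6: π = [0.3750, 0.2321, 0.1964, 0.1964], E[r] = 0.6429, γ^t·E[r] = 0.075632, running G = 1.955205

G = 1.9552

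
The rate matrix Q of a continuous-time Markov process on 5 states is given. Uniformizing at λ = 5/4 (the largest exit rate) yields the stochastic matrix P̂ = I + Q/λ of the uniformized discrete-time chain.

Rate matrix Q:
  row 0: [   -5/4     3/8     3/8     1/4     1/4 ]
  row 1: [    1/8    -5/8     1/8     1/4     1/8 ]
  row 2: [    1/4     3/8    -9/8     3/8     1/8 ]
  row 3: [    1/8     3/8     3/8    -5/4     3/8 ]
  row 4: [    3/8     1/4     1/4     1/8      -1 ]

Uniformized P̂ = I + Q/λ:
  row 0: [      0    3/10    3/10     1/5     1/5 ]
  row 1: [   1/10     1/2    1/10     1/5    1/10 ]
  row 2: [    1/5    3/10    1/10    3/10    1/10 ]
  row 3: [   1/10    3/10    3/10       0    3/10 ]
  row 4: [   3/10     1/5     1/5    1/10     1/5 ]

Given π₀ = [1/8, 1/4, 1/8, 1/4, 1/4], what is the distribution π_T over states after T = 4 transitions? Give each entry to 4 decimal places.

π = [0.1374, 0.3541, 0.1770, 0.1681, 0.1634]

t=0: π = [0.1250, 0.2500, 0.1250, 0.2500, 0.2500]
t=1: π = [0.1500, 0.3250, 0.2000, 0.1375, 0.1875]
t=2: π = [0.1425, 0.3463, 0.1763, 0.1738, 0.1613]
t=3: π = [0.1356, 0.3531, 0.1794, 0.1668, 0.1651]
t=4: π = [0.1374, 0.3541, 0.1770, 0.1681, 0.1634]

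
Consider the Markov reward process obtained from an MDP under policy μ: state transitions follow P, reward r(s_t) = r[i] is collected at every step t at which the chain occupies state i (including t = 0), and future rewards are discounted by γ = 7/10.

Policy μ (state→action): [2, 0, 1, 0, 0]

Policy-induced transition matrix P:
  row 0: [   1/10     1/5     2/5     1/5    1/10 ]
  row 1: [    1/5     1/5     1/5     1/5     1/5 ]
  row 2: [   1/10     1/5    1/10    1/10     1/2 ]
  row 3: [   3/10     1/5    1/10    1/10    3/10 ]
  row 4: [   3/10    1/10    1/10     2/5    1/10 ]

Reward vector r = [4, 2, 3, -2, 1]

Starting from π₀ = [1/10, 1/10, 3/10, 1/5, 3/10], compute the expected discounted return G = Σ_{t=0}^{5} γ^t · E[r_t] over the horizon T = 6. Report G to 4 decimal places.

G = 4.3102

t=0: π = [0.1000, 0.1000, 0.3000, 0.2000, 0.3000], E[r] = 1.4000, γ^t·E[r] = 1.400000, running G = 1.400000
t=1: π = [0.2100, 0.1700, 0.1400, 0.2100, 0.2700], E[r] = 1.4500, γ^t·E[r] = 1.015000, running G = 2.415000
t=2: π = [0.2130, 0.1730, 0.1800, 0.2190, 0.2150], E[r] = 1.5150, γ^t·E[r] = 0.742350, running G = 3.157350
t=3: π = [0.2041, 0.1785, 0.1812, 0.2031, 0.2331], E[r] = 1.5439, γ^t·E[r] = 0.529558, running G = 3.686908
t=4: π = [0.2051, 0.1767, 0.1791, 0.2082, 0.2310], E[r] = 1.5256, γ^t·E[r] = 0.366285, running G = 4.053192
t=5: π = [0.2055, 0.1769, 0.1792, 0.2075, 0.2309], E[r] = 1.5294, γ^t·E[r] = 0.257046, running G = 4.310238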